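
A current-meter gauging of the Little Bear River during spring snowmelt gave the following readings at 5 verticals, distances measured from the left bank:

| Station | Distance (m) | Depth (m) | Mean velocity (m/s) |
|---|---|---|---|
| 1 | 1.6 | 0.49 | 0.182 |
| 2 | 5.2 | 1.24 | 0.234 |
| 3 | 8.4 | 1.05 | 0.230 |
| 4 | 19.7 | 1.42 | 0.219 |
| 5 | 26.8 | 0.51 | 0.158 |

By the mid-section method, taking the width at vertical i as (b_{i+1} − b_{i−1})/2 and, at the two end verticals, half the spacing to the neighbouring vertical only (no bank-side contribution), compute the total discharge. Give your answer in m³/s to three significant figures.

6.05 m³/s

w_1 = (5.2 − 1.6)/2 = 1.8 m; q_1 = 0.182 × 0.49 × 1.8 = 0.1605 m³/s
w_2 = (8.4 − 1.6)/2 = 3.4 m; q_2 = 0.234 × 1.24 × 3.4 = 0.9865 m³/s
w_3 = (19.7 − 5.2)/2 = 7.25 m; q_3 = 0.230 × 1.05 × 7.25 = 1.751 m³/s
w_4 = (26.8 − 8.4)/2 = 9.2 m; q_4 = 0.219 × 1.42 × 9.2 = 2.861 m³/s
w_5 = (26.8 − 19.7)/2 = 3.55 m; q_5 = 0.158 × 0.51 × 3.55 = 0.2861 m³/s
Q = Σ qᵢ = 6.045 m³/s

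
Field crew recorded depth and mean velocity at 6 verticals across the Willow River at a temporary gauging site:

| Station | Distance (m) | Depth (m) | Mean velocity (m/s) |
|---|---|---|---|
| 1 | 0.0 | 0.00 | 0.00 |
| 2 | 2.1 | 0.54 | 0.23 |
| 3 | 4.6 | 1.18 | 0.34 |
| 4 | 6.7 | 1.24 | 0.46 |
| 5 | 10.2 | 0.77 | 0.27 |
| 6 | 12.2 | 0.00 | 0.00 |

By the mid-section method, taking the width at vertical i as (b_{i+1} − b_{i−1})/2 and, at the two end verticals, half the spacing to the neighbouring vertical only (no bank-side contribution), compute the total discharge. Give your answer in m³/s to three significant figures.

w_2 = (4.6 − 0.0)/2 = 2.3 m; q_2 = 0.23 × 0.54 × 2.3 = 0.2857 m³/s
w_3 = (6.7 − 2.1)/2 = 2.3 m; q_3 = 0.34 × 1.18 × 2.3 = 0.9228 m³/s
w_4 = (10.2 − 4.6)/2 = 2.8 m; q_4 = 0.46 × 1.24 × 2.8 = 1.597 m³/s
w_5 = (12.2 − 6.7)/2 = 2.75 m; q_5 = 0.27 × 0.77 × 2.75 = 0.5717 m³/s
Stations 1, 6 contribute zero (depth or velocity is 0).
Q = Σ qᵢ = 3.377 m³/s

3.38 m³/s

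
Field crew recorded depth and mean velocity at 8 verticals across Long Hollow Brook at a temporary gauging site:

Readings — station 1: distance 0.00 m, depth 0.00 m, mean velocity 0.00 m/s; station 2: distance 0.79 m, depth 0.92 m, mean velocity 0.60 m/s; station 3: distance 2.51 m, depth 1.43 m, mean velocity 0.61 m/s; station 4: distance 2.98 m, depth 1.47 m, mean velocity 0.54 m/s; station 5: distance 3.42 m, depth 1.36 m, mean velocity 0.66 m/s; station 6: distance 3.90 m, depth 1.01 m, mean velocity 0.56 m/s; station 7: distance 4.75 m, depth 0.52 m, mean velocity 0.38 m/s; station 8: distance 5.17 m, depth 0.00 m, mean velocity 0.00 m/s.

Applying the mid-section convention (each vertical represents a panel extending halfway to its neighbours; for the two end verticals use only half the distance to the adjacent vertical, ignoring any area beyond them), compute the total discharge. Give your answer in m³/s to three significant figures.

w_2 = (2.51 − 0.00)/2 = 1.255 m; q_2 = 0.60 × 0.92 × 1.255 = 0.6928 m³/s
w_3 = (2.98 − 0.79)/2 = 1.095 m; q_3 = 0.61 × 1.43 × 1.095 = 0.9552 m³/s
w_4 = (3.42 − 2.51)/2 = 0.455 m; q_4 = 0.54 × 1.47 × 0.455 = 0.3612 m³/s
w_5 = (3.90 − 2.98)/2 = 0.46 m; q_5 = 0.66 × 1.36 × 0.46 = 0.4129 m³/s
w_6 = (4.75 − 3.42)/2 = 0.665 m; q_6 = 0.56 × 1.01 × 0.665 = 0.3761 m³/s
w_7 = (5.17 − 3.90)/2 = 0.635 m; q_7 = 0.38 × 0.52 × 0.635 = 0.1255 m³/s
Stations 1, 8 contribute zero (depth or velocity is 0).
Q = Σ qᵢ = 2.924 m³/s

2.92 m³/s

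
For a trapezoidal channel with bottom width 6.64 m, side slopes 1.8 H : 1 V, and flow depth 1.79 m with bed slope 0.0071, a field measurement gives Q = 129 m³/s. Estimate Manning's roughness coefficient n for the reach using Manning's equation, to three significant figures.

0.0135

A = (b + z·y)·y = (6.64 + 1.8×1.79)×1.79 = 17.65 m²
P = b + 2y√(1+z²) = 6.64 + 2×1.79×√(1+1.8²) = 14.01 m
R = A/P = 17.65/14.01 = 1.260 m
n = (1/Q)·A·R^(2/3)·S^(1/2) = (1/129) × 17.65 × 1.167 × 0.08426 = 0.01345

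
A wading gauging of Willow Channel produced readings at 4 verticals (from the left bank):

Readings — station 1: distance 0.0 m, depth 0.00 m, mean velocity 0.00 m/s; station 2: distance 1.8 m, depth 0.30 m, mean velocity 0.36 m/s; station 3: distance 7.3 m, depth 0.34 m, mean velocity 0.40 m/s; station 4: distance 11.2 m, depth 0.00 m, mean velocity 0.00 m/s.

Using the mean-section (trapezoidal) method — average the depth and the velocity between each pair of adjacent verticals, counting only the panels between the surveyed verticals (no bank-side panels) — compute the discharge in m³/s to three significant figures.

0.850 m³/s

Panel 1-2: Δb = 1.8 m, d̄ = (0.00+0.30)/2 = 0.15, v̄ = (0.00+0.36)/2 = 0.18 → q = 1.8×0.15×0.18 = 0.04860 m³/s
Panel 2-3: Δb = 5.5 m, d̄ = (0.30+0.34)/2 = 0.32, v̄ = (0.36+0.40)/2 = 0.38 → q = 5.5×0.32×0.38 = 0.6688 m³/s
Panel 3-4: Δb = 3.9 m, d̄ = (0.34+0.00)/2 = 0.17, v̄ = (0.40+0.00)/2 = 0.2 → q = 3.9×0.17×0.2 = 0.1326 m³/s
Q = Σ q = 0.8500 m³/s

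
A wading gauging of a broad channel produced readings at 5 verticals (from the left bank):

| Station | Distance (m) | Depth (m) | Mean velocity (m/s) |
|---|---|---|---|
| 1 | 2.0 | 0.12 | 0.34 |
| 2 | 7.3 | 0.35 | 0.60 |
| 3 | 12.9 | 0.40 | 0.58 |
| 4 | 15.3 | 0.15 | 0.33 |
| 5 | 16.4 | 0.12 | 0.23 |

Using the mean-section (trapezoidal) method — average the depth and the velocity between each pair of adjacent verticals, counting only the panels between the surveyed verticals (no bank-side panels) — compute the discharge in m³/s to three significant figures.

2.17 m³/s

Panel 1-2: Δb = 5.3 m, d̄ = (0.12+0.35)/2 = 0.235, v̄ = (0.34+0.60)/2 = 0.47 → q = 5.3×0.235×0.47 = 0.5854 m³/s
Panel 2-3: Δb = 5.6 m, d̄ = (0.35+0.40)/2 = 0.375, v̄ = (0.60+0.58)/2 = 0.59 → q = 5.6×0.375×0.59 = 1.239 m³/s
Panel 3-4: Δb = 2.4 m, d̄ = (0.40+0.15)/2 = 0.275, v̄ = (0.58+0.33)/2 = 0.455 → q = 2.4×0.275×0.455 = 0.3003 m³/s
Panel 4-5: Δb = 1.1 m, d̄ = (0.15+0.12)/2 = 0.135, v̄ = (0.33+0.23)/2 = 0.28 → q = 1.1×0.135×0.28 = 0.04158 m³/s
Q = Σ q = 2.166 m³/s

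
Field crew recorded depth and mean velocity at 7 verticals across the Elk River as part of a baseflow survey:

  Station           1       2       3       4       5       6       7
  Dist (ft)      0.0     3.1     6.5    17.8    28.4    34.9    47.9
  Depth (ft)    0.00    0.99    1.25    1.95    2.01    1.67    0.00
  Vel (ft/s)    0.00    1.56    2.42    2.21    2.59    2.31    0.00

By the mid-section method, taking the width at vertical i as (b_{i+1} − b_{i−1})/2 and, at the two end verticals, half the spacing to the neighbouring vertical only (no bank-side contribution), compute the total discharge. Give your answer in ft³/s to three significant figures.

157 ft³/s

w_2 = (6.5 − 0.0)/2 = 3.25 ft; q_2 = 1.56 × 0.99 × 3.25 = 5.019 ft³/s
w_3 = (17.8 − 3.1)/2 = 7.35 ft; q_3 = 2.42 × 1.25 × 7.35 = 22.23 ft³/s
w_4 = (28.4 − 6.5)/2 = 10.95 ft; q_4 = 2.21 × 1.95 × 10.95 = 47.19 ft³/s
w_5 = (34.9 − 17.8)/2 = 8.55 ft; q_5 = 2.59 × 2.01 × 8.55 = 44.51 ft³/s
w_6 = (47.9 − 28.4)/2 = 9.75 ft; q_6 = 2.31 × 1.67 × 9.75 = 37.61 ft³/s
Stations 1, 7 contribute zero (depth or velocity is 0).
Q = Σ qᵢ = 156.6 ft³/s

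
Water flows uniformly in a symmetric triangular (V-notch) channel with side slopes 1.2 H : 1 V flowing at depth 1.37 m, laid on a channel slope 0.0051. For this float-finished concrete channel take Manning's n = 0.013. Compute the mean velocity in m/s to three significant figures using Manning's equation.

A = z·y² = 1.2×1.37² = 2.252 m²
P = 2y√(1+z²) = 2×1.37×√(1+1.2²) = 4.280 m
R = A/P = 2.252/4.280 = 0.5262 m
Q = (1/n)·A·R^(2/3)·S^(1/2) = (1/0.013) × 2.252 × 0.5262^(2/3) × 0.0051^(1/2) = 8.065 m³/s
V = Q/A = 8.065/2.252 = 3.581 m/s

3.58 m/s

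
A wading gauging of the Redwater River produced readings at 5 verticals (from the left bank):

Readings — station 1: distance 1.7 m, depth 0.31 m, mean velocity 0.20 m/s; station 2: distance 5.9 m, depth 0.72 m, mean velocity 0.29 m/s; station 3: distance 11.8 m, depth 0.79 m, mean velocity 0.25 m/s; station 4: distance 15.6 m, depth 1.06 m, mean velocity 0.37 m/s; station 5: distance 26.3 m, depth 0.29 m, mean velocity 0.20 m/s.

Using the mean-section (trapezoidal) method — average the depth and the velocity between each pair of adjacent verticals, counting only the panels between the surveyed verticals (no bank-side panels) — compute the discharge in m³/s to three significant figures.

4.88 m³/s

Panel 1-2: Δb = 4.2 m, d̄ = (0.31+0.72)/2 = 0.515, v̄ = (0.20+0.29)/2 = 0.245 → q = 4.2×0.515×0.245 = 0.5299 m³/s
Panel 2-3: Δb = 5.9 m, d̄ = (0.72+0.79)/2 = 0.755, v̄ = (0.29+0.25)/2 = 0.27 → q = 5.9×0.755×0.27 = 1.203 m³/s
Panel 3-4: Δb = 3.8 m, d̄ = (0.79+1.06)/2 = 0.925, v̄ = (0.25+0.37)/2 = 0.31 → q = 3.8×0.925×0.31 = 1.090 m³/s
Panel 4-5: Δb = 10.7 m, d̄ = (1.06+0.29)/2 = 0.675, v̄ = (0.37+0.20)/2 = 0.285 → q = 10.7×0.675×0.285 = 2.058 m³/s
Q = Σ q = 4.881 m³/s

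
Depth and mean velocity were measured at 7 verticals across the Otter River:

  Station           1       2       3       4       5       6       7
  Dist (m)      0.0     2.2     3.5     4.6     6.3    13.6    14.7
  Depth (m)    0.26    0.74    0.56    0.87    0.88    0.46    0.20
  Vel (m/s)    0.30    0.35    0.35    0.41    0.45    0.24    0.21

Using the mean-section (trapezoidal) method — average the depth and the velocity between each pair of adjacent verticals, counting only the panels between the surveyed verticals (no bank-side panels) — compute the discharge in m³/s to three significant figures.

Panel 1-2: Δb = 2.2 m, d̄ = (0.26+0.74)/2 = 0.5, v̄ = (0.30+0.35)/2 = 0.325 → q = 2.2×0.5×0.325 = 0.3575 m³/s
Panel 2-3: Δb = 1.3 m, d̄ = (0.74+0.56)/2 = 0.65, v̄ = (0.35+0.35)/2 = 0.35 → q = 1.3×0.65×0.35 = 0.2958 m³/s
Panel 3-4: Δb = 1.1 m, d̄ = (0.56+0.87)/2 = 0.715, v̄ = (0.35+0.41)/2 = 0.38 → q = 1.1×0.715×0.38 = 0.2989 m³/s
Panel 4-5: Δb = 1.7 m, d̄ = (0.87+0.88)/2 = 0.875, v̄ = (0.41+0.45)/2 = 0.43 → q = 1.7×0.875×0.43 = 0.6396 m³/s
Panel 5-6: Δb = 7.3 m, d̄ = (0.88+0.46)/2 = 0.67, v̄ = (0.45+0.24)/2 = 0.345 → q = 7.3×0.67×0.345 = 1.687 m³/s
Panel 6-7: Δb = 1.1 m, d̄ = (0.46+0.20)/2 = 0.33, v̄ = (0.24+0.21)/2 = 0.225 → q = 1.1×0.33×0.225 = 0.08168 m³/s
Q = Σ q = 3.361 m³/s

3.36 m³/s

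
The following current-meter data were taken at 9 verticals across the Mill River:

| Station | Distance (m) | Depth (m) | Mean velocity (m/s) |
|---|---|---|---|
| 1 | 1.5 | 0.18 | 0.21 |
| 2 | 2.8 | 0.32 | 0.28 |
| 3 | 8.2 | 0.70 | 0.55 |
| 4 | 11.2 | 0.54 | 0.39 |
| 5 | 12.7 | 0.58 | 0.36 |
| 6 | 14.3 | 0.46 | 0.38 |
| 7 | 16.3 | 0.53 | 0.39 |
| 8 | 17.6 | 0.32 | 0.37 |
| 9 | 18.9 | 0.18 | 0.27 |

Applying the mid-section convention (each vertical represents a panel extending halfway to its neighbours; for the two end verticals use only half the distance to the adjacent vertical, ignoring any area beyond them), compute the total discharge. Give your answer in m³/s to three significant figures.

3.58 m³/s

w_1 = (2.8 − 1.5)/2 = 0.65 m; q_1 = 0.21 × 0.18 × 0.65 = 0.02457 m³/s
w_2 = (8.2 − 1.5)/2 = 3.35 m; q_2 = 0.28 × 0.32 × 3.35 = 0.3002 m³/s
w_3 = (11.2 − 2.8)/2 = 4.2 m; q_3 = 0.55 × 0.70 × 4.2 = 1.617 m³/s
w_4 = (12.7 − 8.2)/2 = 2.25 m; q_4 = 0.39 × 0.54 × 2.25 = 0.4739 m³/s
w_5 = (14.3 − 11.2)/2 = 1.55 m; q_5 = 0.36 × 0.58 × 1.55 = 0.3236 m³/s
w_6 = (16.3 − 12.7)/2 = 1.8 m; q_6 = 0.38 × 0.46 × 1.8 = 0.3146 m³/s
w_7 = (17.6 − 14.3)/2 = 1.65 m; q_7 = 0.39 × 0.53 × 1.65 = 0.3411 m³/s
w_8 = (18.9 − 16.3)/2 = 1.3 m; q_8 = 0.37 × 0.32 × 1.3 = 0.1539 m³/s
w_9 = (18.9 − 17.6)/2 = 0.65 m; q_9 = 0.27 × 0.18 × 0.65 = 0.03159 m³/s
Q = Σ qᵢ = 3.580 m³/s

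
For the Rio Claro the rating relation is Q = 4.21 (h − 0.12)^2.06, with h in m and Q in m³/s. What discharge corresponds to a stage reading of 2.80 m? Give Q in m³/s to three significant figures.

Q = 4.21 × (2.80 − 0.12)^2.06 = 4.21 × 2.68^2.06 = 32.08 m³/s

32.1 m³/s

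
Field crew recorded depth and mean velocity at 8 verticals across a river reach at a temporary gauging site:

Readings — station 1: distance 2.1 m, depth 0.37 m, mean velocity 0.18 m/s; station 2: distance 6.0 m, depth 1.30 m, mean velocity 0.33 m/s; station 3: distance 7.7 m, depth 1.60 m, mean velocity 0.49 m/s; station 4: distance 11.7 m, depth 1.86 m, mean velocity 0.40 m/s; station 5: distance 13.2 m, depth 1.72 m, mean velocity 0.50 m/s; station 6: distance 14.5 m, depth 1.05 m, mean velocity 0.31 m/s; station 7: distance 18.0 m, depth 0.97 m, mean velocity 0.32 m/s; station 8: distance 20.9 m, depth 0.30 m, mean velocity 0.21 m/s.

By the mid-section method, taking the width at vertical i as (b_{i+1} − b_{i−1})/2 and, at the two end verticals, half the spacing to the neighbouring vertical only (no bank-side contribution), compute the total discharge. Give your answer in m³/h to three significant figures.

31300 m³/h

w_1 = (6.0 − 2.1)/2 = 1.95 m; q_1 = 0.18 × 0.37 × 1.95 = 0.1299 m³/s
w_2 = (7.7 − 2.1)/2 = 2.8 m; q_2 = 0.33 × 1.30 × 2.8 = 1.201 m³/s
w_3 = (11.7 − 6.0)/2 = 2.85 m; q_3 = 0.49 × 1.60 × 2.85 = 2.234 m³/s
w_4 = (13.2 − 7.7)/2 = 2.75 m; q_4 = 0.40 × 1.86 × 2.75 = 2.046 m³/s
w_5 = (14.5 − 11.7)/2 = 1.4 m; q_5 = 0.50 × 1.72 × 1.4 = 1.204 m³/s
w_6 = (18.0 − 13.2)/2 = 2.4 m; q_6 = 0.31 × 1.05 × 2.4 = 0.7812 m³/s
w_7 = (20.9 − 14.5)/2 = 3.2 m; q_7 = 0.32 × 0.97 × 3.2 = 0.9933 m³/s
w_8 = (20.9 − 18.0)/2 = 1.45 m; q_8 = 0.21 × 0.30 × 1.45 = 0.09135 m³/s
Q = Σ qᵢ = 8.681 m³/s
= 8.681 × 3600 = 31250 m³/h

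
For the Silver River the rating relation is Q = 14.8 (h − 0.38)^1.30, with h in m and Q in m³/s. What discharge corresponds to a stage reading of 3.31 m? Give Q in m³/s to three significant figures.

59.9 m³/s

Q = 14.8 × (3.31 − 0.38)^1.30 = 14.8 × 2.93^1.30 = 59.87 m³/s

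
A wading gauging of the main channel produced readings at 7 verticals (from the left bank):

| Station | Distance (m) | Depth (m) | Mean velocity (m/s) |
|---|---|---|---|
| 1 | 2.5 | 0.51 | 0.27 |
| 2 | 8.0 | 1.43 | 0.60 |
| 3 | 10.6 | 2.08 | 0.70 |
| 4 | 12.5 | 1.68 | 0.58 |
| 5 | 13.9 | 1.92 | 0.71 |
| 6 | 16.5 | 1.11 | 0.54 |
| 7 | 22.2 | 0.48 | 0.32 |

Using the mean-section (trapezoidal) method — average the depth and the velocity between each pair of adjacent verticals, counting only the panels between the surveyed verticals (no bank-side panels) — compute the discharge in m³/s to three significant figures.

13.6 m³/s

Panel 1-2: Δb = 5.5 m, d̄ = (0.51+1.43)/2 = 0.97, v̄ = (0.27+0.60)/2 = 0.435 → q = 5.5×0.97×0.435 = 2.321 m³/s
Panel 2-3: Δb = 2.6 m, d̄ = (1.43+2.08)/2 = 1.755, v̄ = (0.60+0.70)/2 = 0.65 → q = 2.6×1.755×0.65 = 2.966 m³/s
Panel 3-4: Δb = 1.9 m, d̄ = (2.08+1.68)/2 = 1.88, v̄ = (0.70+0.58)/2 = 0.64 → q = 1.9×1.88×0.64 = 2.286 m³/s
Panel 4-5: Δb = 1.4 m, d̄ = (1.68+1.92)/2 = 1.8, v̄ = (0.58+0.71)/2 = 0.645 → q = 1.4×1.8×0.645 = 1.625 m³/s
Panel 5-6: Δb = 2.6 m, d̄ = (1.92+1.11)/2 = 1.515, v̄ = (0.71+0.54)/2 = 0.625 → q = 2.6×1.515×0.625 = 2.462 m³/s
Panel 6-7: Δb = 5.7 m, d̄ = (1.11+0.48)/2 = 0.795, v̄ = (0.54+0.32)/2 = 0.43 → q = 5.7×0.795×0.43 = 1.949 m³/s
Q = Σ q = 13.61 m³/s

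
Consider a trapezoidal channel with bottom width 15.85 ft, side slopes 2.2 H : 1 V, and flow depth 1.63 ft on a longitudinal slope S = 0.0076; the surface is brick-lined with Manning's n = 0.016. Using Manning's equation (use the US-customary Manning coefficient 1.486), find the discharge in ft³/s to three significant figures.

311 ft³/s

A = (b + z·y)·y = (15.85 + 2.2×1.63)×1.63 = 31.68 ft²
P = b + 2y√(1+z²) = 15.85 + 2×1.63×√(1+2.2²) = 23.73 ft
R = A/P = 31.68/23.73 = 1.335 ft
Q = (1.486/n)·A·R^(2/3)·S^(1/2) = (1.486/0.016) × 31.68 × 1.335^(2/3) × 0.0076^(1/2) = 311.0 ft³/s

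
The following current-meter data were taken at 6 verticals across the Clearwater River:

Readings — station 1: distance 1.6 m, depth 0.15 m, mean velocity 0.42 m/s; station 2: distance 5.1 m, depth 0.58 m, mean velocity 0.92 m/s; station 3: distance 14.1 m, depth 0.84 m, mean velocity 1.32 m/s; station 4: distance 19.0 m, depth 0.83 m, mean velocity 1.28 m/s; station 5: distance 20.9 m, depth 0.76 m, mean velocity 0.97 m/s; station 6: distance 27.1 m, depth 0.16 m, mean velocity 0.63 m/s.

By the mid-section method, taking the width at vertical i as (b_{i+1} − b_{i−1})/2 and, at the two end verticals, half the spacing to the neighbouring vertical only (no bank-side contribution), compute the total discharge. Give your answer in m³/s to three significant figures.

w_1 = (5.1 − 1.6)/2 = 1.75 m; q_1 = 0.42 × 0.15 × 1.75 = 0.1103 m³/s
w_2 = (14.1 − 1.6)/2 = 6.25 m; q_2 = 0.92 × 0.58 × 6.25 = 3.335 m³/s
w_3 = (19.0 − 5.1)/2 = 6.95 m; q_3 = 1.32 × 0.84 × 6.95 = 7.706 m³/s
w_4 = (20.9 − 14.1)/2 = 3.4 m; q_4 = 1.28 × 0.83 × 3.4 = 3.612 m³/s
w_5 = (27.1 − 19.0)/2 = 4.05 m; q_5 = 0.97 × 0.76 × 4.05 = 2.986 m³/s
w_6 = (27.1 − 20.9)/2 = 3.1 m; q_6 = 0.63 × 0.16 × 3.1 = 0.3125 m³/s
Q = Σ qᵢ = 18.06 m³/s

18.1 m³/s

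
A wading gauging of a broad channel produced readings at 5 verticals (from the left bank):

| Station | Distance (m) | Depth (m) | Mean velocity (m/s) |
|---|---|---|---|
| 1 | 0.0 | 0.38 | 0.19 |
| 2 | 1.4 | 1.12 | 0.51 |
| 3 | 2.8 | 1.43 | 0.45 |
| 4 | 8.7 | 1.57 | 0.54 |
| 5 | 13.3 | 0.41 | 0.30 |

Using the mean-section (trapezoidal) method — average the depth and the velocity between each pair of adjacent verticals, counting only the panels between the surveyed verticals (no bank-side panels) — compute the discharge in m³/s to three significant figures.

Panel 1-2: Δb = 1.4 m, d̄ = (0.38+1.12)/2 = 0.75, v̄ = (0.19+0.51)/2 = 0.35 → q = 1.4×0.75×0.35 = 0.3675 m³/s
Panel 2-3: Δb = 1.4 m, d̄ = (1.12+1.43)/2 = 1.275, v̄ = (0.51+0.45)/2 = 0.48 → q = 1.4×1.275×0.48 = 0.8568 m³/s
Panel 3-4: Δb = 5.9 m, d̄ = (1.43+1.57)/2 = 1.5, v̄ = (0.45+0.54)/2 = 0.495 → q = 5.9×1.5×0.495 = 4.381 m³/s
Panel 4-5: Δb = 4.6 m, d̄ = (1.57+0.41)/2 = 0.99, v̄ = (0.54+0.30)/2 = 0.42 → q = 4.6×0.99×0.42 = 1.913 m³/s
Q = Σ q = 7.518 m³/s

7.52 m³/s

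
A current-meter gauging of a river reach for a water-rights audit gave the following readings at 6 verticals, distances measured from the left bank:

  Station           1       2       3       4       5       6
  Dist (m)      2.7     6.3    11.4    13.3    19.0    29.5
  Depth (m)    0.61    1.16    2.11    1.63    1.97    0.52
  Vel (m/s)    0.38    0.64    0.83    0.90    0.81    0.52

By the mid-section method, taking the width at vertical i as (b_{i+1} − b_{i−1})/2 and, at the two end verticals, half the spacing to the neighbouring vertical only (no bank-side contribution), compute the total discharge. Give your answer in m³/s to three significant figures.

29.7 m³/s

w_1 = (6.3 − 2.7)/2 = 1.8 m; q_1 = 0.38 × 0.61 × 1.8 = 0.4172 m³/s
w_2 = (11.4 − 2.7)/2 = 4.35 m; q_2 = 0.64 × 1.16 × 4.35 = 3.229 m³/s
w_3 = (13.3 − 6.3)/2 = 3.5 m; q_3 = 0.83 × 2.11 × 3.5 = 6.130 m³/s
w_4 = (19.0 − 11.4)/2 = 3.8 m; q_4 = 0.90 × 1.63 × 3.8 = 5.575 m³/s
w_5 = (29.5 − 13.3)/2 = 8.1 m; q_5 = 0.81 × 1.97 × 8.1 = 12.93 m³/s
w_6 = (29.5 − 19.0)/2 = 5.25 m; q_6 = 0.52 × 0.52 × 5.25 = 1.420 m³/s
Q = Σ qᵢ = 29.70 m³/s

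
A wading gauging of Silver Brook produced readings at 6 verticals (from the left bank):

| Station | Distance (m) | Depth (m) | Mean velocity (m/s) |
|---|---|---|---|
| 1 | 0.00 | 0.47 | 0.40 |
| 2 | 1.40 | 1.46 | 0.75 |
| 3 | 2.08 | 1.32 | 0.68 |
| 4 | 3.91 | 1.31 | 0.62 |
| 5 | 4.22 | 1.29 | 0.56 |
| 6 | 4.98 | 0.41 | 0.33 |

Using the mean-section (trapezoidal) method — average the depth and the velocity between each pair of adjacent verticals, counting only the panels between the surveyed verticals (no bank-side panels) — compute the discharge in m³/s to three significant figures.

3.54 m³/s

Panel 1-2: Δb = 1.4 m, d̄ = (0.47+1.46)/2 = 0.965, v̄ = (0.40+0.75)/2 = 0.575 → q = 1.4×0.965×0.575 = 0.7768 m³/s
Panel 2-3: Δb = 0.68 m, d̄ = (1.46+1.32)/2 = 1.39, v̄ = (0.75+0.68)/2 = 0.715 → q = 0.68×1.39×0.715 = 0.6758 m³/s
Panel 3-4: Δb = 1.83 m, d̄ = (1.32+1.31)/2 = 1.315, v̄ = (0.68+0.62)/2 = 0.65 → q = 1.83×1.315×0.65 = 1.564 m³/s
Panel 4-5: Δb = 0.31 m, d̄ = (1.31+1.29)/2 = 1.3, v̄ = (0.62+0.56)/2 = 0.59 → q = 0.31×1.3×0.59 = 0.2378 m³/s
Panel 5-6: Δb = 0.76 m, d̄ = (1.29+0.41)/2 = 0.85, v̄ = (0.56+0.33)/2 = 0.445 → q = 0.76×0.85×0.445 = 0.2875 m³/s
Q = Σ q = 3.542 m³/s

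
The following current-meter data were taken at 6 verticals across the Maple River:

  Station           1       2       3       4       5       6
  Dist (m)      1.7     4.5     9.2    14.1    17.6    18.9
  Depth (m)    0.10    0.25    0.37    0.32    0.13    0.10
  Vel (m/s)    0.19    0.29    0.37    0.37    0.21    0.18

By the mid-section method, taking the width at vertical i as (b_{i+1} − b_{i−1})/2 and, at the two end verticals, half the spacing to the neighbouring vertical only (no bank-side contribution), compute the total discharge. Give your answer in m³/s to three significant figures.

1.53 m³/s

w_1 = (4.5 − 1.7)/2 = 1.4 m; q_1 = 0.19 × 0.10 × 1.4 = 0.02660 m³/s
w_2 = (9.2 − 1.7)/2 = 3.75 m; q_2 = 0.29 × 0.25 × 3.75 = 0.2719 m³/s
w_3 = (14.1 − 4.5)/2 = 4.8 m; q_3 = 0.37 × 0.37 × 4.8 = 0.6571 m³/s
w_4 = (17.6 − 9.2)/2 = 4.2 m; q_4 = 0.37 × 0.32 × 4.2 = 0.4973 m³/s
w_5 = (18.9 − 14.1)/2 = 2.4 m; q_5 = 0.21 × 0.13 × 2.4 = 0.06552 m³/s
w_6 = (18.9 − 17.6)/2 = 0.65 m; q_6 = 0.18 × 0.10 × 0.65 = 0.01170 m³/s
Q = Σ qᵢ = 1.530 m³/s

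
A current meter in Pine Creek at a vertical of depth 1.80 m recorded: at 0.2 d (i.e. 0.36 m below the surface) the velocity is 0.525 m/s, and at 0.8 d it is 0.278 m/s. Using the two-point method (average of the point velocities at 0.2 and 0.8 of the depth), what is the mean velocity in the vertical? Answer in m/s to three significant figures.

v̄ = (0.525 + 0.278) / 2 = 0.4015 m/s

0.402 m/s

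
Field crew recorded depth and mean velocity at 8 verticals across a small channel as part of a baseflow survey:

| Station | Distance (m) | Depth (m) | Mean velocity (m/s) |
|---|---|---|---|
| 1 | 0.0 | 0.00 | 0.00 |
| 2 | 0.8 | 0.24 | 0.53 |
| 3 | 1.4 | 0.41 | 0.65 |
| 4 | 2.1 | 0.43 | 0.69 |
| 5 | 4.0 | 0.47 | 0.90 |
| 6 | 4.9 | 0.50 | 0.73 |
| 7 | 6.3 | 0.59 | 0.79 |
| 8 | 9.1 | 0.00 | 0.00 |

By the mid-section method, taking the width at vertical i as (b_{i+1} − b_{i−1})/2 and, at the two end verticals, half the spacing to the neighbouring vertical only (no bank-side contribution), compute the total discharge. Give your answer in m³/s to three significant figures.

2.64 m³/s

w_2 = (1.4 − 0.0)/2 = 0.7 m; q_2 = 0.53 × 0.24 × 0.7 = 0.08904 m³/s
w_3 = (2.1 − 0.8)/2 = 0.65 m; q_3 = 0.65 × 0.41 × 0.65 = 0.1732 m³/s
w_4 = (4.0 − 1.4)/2 = 1.3 m; q_4 = 0.69 × 0.43 × 1.3 = 0.3857 m³/s
w_5 = (4.9 − 2.1)/2 = 1.4 m; q_5 = 0.90 × 0.47 × 1.4 = 0.5922 m³/s
w_6 = (6.3 − 4.0)/2 = 1.15 m; q_6 = 0.73 × 0.50 × 1.15 = 0.4198 m³/s
w_7 = (9.1 − 4.9)/2 = 2.1 m; q_7 = 0.79 × 0.59 × 2.1 = 0.9788 m³/s
Stations 1, 8 contribute zero (depth or velocity is 0).
Q = Σ qᵢ = 2.639 m³/s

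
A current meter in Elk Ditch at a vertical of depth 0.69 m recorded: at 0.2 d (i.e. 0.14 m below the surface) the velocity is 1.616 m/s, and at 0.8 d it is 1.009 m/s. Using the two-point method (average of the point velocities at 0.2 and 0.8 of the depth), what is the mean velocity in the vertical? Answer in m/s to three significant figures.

1.31 m/s

v̄ = (1.616 + 1.009) / 2 = 1.313 m/s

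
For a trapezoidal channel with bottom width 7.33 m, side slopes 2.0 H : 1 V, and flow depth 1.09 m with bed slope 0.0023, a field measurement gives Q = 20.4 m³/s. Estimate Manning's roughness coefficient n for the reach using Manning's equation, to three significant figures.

A = (b + z·y)·y = (7.33 + 2.0×1.09)×1.09 = 10.37 m²
P = b + 2y√(1+z²) = 7.33 + 2×1.09×√(1+2.0²) = 12.20 m
R = A/P = 10.37/12.20 = 0.8493 m
n = (1/Q)·A·R^(2/3)·S^(1/2) = (1/20.4) × 10.37 × 0.8969 × 0.04796 = 0.02186

0.0219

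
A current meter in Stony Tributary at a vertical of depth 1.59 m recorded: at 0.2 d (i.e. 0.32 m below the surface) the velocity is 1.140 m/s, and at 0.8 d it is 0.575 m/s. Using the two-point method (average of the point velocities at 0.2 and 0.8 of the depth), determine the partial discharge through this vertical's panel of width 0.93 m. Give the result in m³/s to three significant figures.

1.27 m³/s

v̄ = (1.140 + 0.575) / 2 = 0.8575 m/s
q = v̄ × d × w = 0.8575 × 1.59 × 0.93 = 1.268 m³/s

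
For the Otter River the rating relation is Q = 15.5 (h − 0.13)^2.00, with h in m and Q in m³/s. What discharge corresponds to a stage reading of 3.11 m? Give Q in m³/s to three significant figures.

138 m³/s

Q = 15.5 × (3.11 − 0.13)^2.00 = 15.5 × 2.98^2.00 = 137.6 m³/s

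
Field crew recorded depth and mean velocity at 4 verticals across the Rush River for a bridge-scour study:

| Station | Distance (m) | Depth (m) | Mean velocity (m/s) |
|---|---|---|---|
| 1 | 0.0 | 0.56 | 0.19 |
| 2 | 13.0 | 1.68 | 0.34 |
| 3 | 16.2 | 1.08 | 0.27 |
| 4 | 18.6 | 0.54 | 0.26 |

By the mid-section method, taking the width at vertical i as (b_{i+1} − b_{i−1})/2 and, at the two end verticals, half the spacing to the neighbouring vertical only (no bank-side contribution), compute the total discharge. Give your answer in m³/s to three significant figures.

w_1 = (13.0 − 0.0)/2 = 6.5 m; q_1 = 0.19 × 0.56 × 6.5 = 0.6916 m³/s
w_2 = (16.2 − 0.0)/2 = 8.1 m; q_2 = 0.34 × 1.68 × 8.1 = 4.627 m³/s
w_3 = (18.6 − 13.0)/2 = 2.8 m; q_3 = 0.27 × 1.08 × 2.8 = 0.8165 m³/s
w_4 = (18.6 − 16.2)/2 = 1.2 m; q_4 = 0.26 × 0.54 × 1.2 = 0.1685 m³/s
Q = Σ qᵢ = 6.303 m³/s

6.30 m³/s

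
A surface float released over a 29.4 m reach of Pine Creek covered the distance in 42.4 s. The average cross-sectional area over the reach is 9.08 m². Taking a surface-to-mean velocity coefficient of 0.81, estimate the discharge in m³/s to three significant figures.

v_surface = L / t̄ = 29.4 / 42.4 = 0.6934 m/s
v_mean = 0.81 × 0.6934 = 0.5617 m/s
Q = A × v_mean = 9.08 × 0.5617 = 5.100 m³/s

5.10 m³/s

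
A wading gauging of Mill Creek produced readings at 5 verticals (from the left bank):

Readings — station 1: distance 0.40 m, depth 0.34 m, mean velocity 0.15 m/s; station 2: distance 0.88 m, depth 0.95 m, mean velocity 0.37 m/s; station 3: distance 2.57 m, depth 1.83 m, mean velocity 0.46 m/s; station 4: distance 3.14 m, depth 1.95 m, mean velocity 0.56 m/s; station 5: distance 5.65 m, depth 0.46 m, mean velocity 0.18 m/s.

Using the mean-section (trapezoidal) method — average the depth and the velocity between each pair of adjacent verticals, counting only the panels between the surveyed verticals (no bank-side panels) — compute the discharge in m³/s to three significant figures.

2.72 m³/s

Panel 1-2: Δb = 0.48 m, d̄ = (0.34+0.95)/2 = 0.645, v̄ = (0.15+0.37)/2 = 0.26 → q = 0.48×0.645×0.26 = 0.08050 m³/s
Panel 2-3: Δb = 1.69 m, d̄ = (0.95+1.83)/2 = 1.39, v̄ = (0.37+0.46)/2 = 0.415 → q = 1.69×1.39×0.415 = 0.9749 m³/s
Panel 3-4: Δb = 0.57 m, d̄ = (1.83+1.95)/2 = 1.89, v̄ = (0.46+0.56)/2 = 0.51 → q = 0.57×1.89×0.51 = 0.5494 m³/s
Panel 4-5: Δb = 2.51 m, d̄ = (1.95+0.46)/2 = 1.205, v̄ = (0.56+0.18)/2 = 0.37 → q = 2.51×1.205×0.37 = 1.119 m³/s
Q = Σ q = 2.724 m³/s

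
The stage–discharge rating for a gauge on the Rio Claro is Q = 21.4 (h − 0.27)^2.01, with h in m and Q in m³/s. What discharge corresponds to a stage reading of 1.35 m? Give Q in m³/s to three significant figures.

25.0 m³/s

Q = 21.4 × (1.35 − 0.27)^2.01 = 21.4 × 1.08^2.01 = 24.98 m³/s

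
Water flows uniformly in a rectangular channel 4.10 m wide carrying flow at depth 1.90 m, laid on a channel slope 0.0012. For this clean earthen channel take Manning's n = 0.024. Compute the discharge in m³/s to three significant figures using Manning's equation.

11.1 m³/s

A = b·y = 4.10 × 1.90 = 7.790 m²
P = b + 2y = 4.10 + 2×1.90 = 7.900 m
R = A/P = 7.790/7.900 = 0.9861 m
Q = (1/n)·A·R^(2/3)·S^(1/2) = (1/0.024) × 7.790 × 0.9861^(2/3) × 0.0012^(1/2) = 11.14 m³/s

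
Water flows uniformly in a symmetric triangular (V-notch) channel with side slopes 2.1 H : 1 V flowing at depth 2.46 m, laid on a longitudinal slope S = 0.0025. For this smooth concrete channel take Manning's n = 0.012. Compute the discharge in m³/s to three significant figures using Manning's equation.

A = z·y² = 2.1×2.46² = 12.71 m²
P = 2y√(1+z²) = 2×2.46×√(1+2.1²) = 11.44 m
R = A/P = 12.71/11.44 = 1.111 m
Q = (1/n)·A·R^(2/3)·S^(1/2) = (1/0.012) × 12.71 × 1.111^(2/3) × 0.0025^(1/2) = 56.78 m³/s

56.8 m³/s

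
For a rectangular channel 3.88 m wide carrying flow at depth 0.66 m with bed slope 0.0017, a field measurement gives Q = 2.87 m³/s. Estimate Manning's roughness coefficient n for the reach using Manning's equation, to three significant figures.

A = b·y = 3.88 × 0.66 = 2.561 m²
P = b + 2y = 3.88 + 2×0.66 = 5.200 m
R = A/P = 2.561/5.200 = 0.4925 m
n = (1/Q)·A·R^(2/3)·S^(1/2) = (1/2.87) × 2.561 × 0.6236 × 0.04123 = 0.02294

0.0229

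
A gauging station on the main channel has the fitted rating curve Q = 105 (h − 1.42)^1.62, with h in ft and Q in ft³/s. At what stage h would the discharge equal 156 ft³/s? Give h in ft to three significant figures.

2.70 ft

h − h₀ = (Q/C)^(1/b) = (156/105)^(1/1.62) = 1.277 ft
h = 1.42 + 1.277 = 2.697 ft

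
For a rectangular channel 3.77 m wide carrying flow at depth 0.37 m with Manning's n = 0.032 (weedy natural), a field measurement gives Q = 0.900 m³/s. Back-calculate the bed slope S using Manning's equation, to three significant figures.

0.00204

A = b·y = 3.77 × 0.37 = 1.395 m²
P = b + 2y = 3.77 + 2×0.37 = 4.510 m
R = A/P = 1.395/4.510 = 0.3093 m
S = (Q·n / (1·A·R^(2/3)))² = (0.900×0.032 / (1×1.395×0.4573))² = 0.002038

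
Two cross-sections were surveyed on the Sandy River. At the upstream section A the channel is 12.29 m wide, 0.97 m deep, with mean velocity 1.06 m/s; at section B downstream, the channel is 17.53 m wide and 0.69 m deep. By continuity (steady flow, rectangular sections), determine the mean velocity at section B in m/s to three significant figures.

1.04 m/s

Q = A₁V₁ = (12.29×0.97) × 1.06 = 12.64 m³/s
A₂ = 17.53 × 0.69 = 12.10 m²
V₂ = Q/A₂ = 12.64/12.10 = 1.045 m/s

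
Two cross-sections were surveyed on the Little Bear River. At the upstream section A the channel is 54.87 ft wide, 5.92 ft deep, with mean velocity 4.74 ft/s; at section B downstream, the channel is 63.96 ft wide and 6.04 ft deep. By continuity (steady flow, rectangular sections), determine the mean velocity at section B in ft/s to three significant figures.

Q = A₁V₁ = (54.87×5.92) × 4.74 = 1540 ft³/s
A₂ = 63.96 × 6.04 = 386.3 ft²
V₂ = Q/A₂ = 1540/386.3 = 3.986 ft/s

3.99 ft/s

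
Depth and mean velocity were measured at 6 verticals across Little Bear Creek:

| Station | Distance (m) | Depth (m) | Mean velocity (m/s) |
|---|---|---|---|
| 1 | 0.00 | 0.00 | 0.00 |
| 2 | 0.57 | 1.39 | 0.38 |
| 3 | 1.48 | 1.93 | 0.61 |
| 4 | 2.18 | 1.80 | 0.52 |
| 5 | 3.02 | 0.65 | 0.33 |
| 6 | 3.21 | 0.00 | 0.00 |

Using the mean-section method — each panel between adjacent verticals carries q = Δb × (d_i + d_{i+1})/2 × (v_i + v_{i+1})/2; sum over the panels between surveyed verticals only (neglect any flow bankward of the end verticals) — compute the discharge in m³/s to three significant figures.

Panel 1-2: Δb = 0.57 m, d̄ = (0.00+1.39)/2 = 0.695, v̄ = (0.00+0.38)/2 = 0.19 → q = 0.57×0.695×0.19 = 0.07527 m³/s
Panel 2-3: Δb = 0.91 m, d̄ = (1.39+1.93)/2 = 1.66, v̄ = (0.38+0.61)/2 = 0.495 → q = 0.91×1.66×0.495 = 0.7477 m³/s
Panel 3-4: Δb = 0.7 m, d̄ = (1.93+1.80)/2 = 1.865, v̄ = (0.61+0.52)/2 = 0.565 → q = 0.7×1.865×0.565 = 0.7376 m³/s
Panel 4-5: Δb = 0.84 m, d̄ = (1.80+0.65)/2 = 1.225, v̄ = (0.52+0.33)/2 = 0.425 → q = 0.84×1.225×0.425 = 0.4373 m³/s
Panel 5-6: Δb = 0.19 m, d̄ = (0.65+0.00)/2 = 0.325, v̄ = (0.33+0.00)/2 = 0.165 → q = 0.19×0.325×0.165 = 0.01019 m³/s
Q = Σ q = 2.008 m³/s

2.01 m³/s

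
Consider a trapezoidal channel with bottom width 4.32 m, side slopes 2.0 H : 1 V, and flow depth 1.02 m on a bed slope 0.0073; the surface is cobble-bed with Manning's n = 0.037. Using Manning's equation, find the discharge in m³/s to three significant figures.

A = (b + z·y)·y = (4.32 + 2.0×1.02)×1.02 = 6.487 m²
P = b + 2y√(1+z²) = 4.32 + 2×1.02×√(1+2.0²) = 8.882 m
R = A/P = 6.487/8.882 = 0.7304 m
Q = (1/n)·A·R^(2/3)·S^(1/2) = (1/0.037) × 6.487 × 0.7304^(2/3) × 0.0073^(1/2) = 12.15 m³/s

12.1 m³/s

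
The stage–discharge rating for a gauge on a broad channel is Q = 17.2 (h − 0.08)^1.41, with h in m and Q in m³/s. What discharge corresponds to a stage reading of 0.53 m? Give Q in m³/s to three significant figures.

5.58 m³/s

Q = 17.2 × (0.53 − 0.08)^1.41 = 17.2 × 0.45^1.41 = 5.579 m³/s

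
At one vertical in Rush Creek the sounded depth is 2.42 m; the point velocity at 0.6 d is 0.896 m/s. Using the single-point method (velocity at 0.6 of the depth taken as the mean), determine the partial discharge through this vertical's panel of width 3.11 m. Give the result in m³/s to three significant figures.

6.74 m³/s

v̄ = v₀.₆ = 0.896 m/s
q = v̄ × d × w = 0.8960 × 2.42 × 3.11 = 6.743 m³/s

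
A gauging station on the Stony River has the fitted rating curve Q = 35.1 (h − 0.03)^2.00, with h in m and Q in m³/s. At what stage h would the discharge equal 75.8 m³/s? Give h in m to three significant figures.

1.50 m

h − h₀ = (Q/C)^(1/b) = (75.8/35.1)^(1/2.00) = 1.470 m
h = 0.03 + 1.470 = 1.500 m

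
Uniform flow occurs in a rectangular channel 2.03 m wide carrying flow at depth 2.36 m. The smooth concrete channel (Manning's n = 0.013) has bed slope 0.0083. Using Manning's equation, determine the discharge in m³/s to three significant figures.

26.7 m³/s

A = b·y = 2.03 × 2.36 = 4.791 m²
P = b + 2y = 2.03 + 2×2.36 = 6.750 m
R = A/P = 4.791/6.750 = 0.7097 m
Q = (1/n)·A·R^(2/3)·S^(1/2) = (1/0.013) × 4.791 × 0.7097^(2/3) × 0.0083^(1/2) = 26.71 m³/s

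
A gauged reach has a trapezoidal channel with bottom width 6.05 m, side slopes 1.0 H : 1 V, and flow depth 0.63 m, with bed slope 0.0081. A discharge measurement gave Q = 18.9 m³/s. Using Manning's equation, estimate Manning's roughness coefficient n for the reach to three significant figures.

A = (b + z·y)·y = (6.05 + 1.0×0.63)×0.63 = 4.208 m²
P = b + 2y√(1+z²) = 6.05 + 2×0.63×√(1+1.0²) = 7.832 m
R = A/P = 4.208/7.832 = 0.5373 m
n = (1/Q)·A·R^(2/3)·S^(1/2) = (1/18.9) × 4.208 × 0.6609 × 0.09000 = 0.01325

0.0132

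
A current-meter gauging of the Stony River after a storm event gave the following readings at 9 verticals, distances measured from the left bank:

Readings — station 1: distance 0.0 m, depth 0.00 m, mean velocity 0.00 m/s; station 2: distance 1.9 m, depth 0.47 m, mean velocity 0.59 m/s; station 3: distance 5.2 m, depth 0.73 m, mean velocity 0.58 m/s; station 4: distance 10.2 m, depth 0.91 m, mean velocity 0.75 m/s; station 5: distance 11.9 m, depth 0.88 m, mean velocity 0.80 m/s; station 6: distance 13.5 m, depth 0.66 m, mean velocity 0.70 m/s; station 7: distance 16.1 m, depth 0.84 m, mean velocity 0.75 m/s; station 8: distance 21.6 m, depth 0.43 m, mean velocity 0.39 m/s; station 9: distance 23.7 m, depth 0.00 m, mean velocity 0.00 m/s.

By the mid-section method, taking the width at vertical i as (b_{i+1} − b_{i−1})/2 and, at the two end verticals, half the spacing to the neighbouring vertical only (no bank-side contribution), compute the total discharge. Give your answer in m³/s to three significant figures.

w_2 = (5.2 − 0.0)/2 = 2.6 m; q_2 = 0.59 × 0.47 × 2.6 = 0.7210 m³/s
w_3 = (10.2 − 1.9)/2 = 4.15 m; q_3 = 0.58 × 0.73 × 4.15 = 1.757 m³/s
w_4 = (11.9 − 5.2)/2 = 3.35 m; q_4 = 0.75 × 0.91 × 3.35 = 2.286 m³/s
w_5 = (13.5 − 10.2)/2 = 1.65 m; q_5 = 0.80 × 0.88 × 1.65 = 1.162 m³/s
w_6 = (16.1 − 11.9)/2 = 2.1 m; q_6 = 0.70 × 0.66 × 2.1 = 0.9702 m³/s
w_7 = (21.6 − 13.5)/2 = 4.05 m; q_7 = 0.75 × 0.84 × 4.05 = 2.552 m³/s
w_8 = (23.7 − 16.1)/2 = 3.8 m; q_8 = 0.39 × 0.43 × 3.8 = 0.6373 m³/s
Stations 1, 9 contribute zero (depth or velocity is 0).
Q = Σ qᵢ = 10.09 m³/s

10.1 m³/s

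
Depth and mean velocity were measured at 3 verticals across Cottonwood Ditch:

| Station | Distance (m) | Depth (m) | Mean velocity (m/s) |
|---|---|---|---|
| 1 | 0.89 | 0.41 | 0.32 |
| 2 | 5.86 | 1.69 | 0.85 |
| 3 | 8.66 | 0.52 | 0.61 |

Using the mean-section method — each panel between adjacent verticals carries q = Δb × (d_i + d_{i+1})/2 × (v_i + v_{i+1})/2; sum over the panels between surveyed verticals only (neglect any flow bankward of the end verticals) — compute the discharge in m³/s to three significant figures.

Panel 1-2: Δb = 4.97 m, d̄ = (0.41+1.69)/2 = 1.05, v̄ = (0.32+0.85)/2 = 0.585 → q = 4.97×1.05×0.585 = 3.053 m³/s
Panel 2-3: Δb = 2.8 m, d̄ = (1.69+0.52)/2 = 1.105, v̄ = (0.85+0.61)/2 = 0.73 → q = 2.8×1.105×0.73 = 2.259 m³/s
Q = Σ q = 5.311 m³/s

5.31 m³/s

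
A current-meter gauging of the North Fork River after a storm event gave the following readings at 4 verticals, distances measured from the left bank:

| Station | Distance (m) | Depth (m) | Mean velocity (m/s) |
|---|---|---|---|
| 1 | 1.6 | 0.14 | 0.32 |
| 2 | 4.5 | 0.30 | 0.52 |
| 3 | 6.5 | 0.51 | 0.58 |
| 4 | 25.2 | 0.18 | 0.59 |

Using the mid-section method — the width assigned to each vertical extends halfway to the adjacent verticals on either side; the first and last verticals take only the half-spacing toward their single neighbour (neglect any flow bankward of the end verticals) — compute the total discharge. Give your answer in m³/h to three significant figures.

w_1 = (4.5 − 1.6)/2 = 1.45 m; q_1 = 0.32 × 0.14 × 1.45 = 0.06496 m³/s
w_2 = (6.5 − 1.6)/2 = 2.45 m; q_2 = 0.52 × 0.30 × 2.45 = 0.3822 m³/s
w_3 = (25.2 − 4.5)/2 = 10.35 m; q_3 = 0.58 × 0.51 × 10.35 = 3.062 m³/s
w_4 = (25.2 − 6.5)/2 = 9.35 m; q_4 = 0.59 × 0.18 × 9.35 = 0.9930 m³/s
Q = Σ qᵢ = 4.502 m³/s
= 4.502 × 3600 = 16210 m³/h

16200 m³/h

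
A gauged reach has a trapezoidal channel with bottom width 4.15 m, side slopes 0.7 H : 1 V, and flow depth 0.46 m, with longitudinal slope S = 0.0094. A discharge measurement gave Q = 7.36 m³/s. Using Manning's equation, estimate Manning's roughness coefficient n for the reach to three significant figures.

0.0145

A = (b + z·y)·y = (4.15 + 0.7×0.46)×0.46 = 2.057 m²
P = b + 2y√(1+z²) = 4.15 + 2×0.46×√(1+0.7²) = 5.273 m
R = A/P = 2.057/5.273 = 0.3901 m
n = (1/Q)·A·R^(2/3)·S^(1/2) = (1/7.36) × 2.057 × 0.5339 × 0.09695 = 0.01447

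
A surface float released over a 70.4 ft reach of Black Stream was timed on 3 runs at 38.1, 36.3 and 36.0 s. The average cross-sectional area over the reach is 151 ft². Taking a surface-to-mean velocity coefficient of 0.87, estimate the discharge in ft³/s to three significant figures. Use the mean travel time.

251 ft³/s

t̄ = (38.1 + 36.3 + 36.0) / 3 = 36.8 s
v_surface = L / t̄ = 70.4 / 36.8 = 1.913 ft/s
v_mean = 0.87 × 1.913 = 1.664 ft/s
Q = A × v_mean = 151 × 1.664 = 251.3 ft³/s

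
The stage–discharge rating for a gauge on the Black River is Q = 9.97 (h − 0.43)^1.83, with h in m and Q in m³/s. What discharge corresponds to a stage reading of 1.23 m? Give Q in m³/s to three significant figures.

6.63 m³/s

Q = 9.97 × (1.23 − 0.43)^1.83 = 9.97 × 0.8^1.83 = 6.628 m³/s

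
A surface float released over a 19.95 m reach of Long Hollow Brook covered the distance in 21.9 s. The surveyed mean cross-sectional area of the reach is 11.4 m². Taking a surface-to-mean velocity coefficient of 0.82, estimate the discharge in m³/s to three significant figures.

v_surface = L / t̄ = 19.95 / 21.9 = 0.9110 m/s
v_mean = 0.82 × 0.9110 = 0.7470 m/s
Q = A × v_mean = 11.4 × 0.7470 = 8.516 m³/s

8.52 m³/s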